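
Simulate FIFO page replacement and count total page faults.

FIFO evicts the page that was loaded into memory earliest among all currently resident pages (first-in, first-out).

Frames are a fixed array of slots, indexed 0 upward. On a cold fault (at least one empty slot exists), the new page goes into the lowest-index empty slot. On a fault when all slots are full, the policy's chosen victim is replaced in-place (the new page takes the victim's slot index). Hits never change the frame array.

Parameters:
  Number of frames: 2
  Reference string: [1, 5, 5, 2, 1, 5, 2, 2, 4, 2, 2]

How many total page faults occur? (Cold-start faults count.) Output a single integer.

Step 0: ref 1 → FAULT, frames=[1,-]
Step 1: ref 5 → FAULT, frames=[1,5]
Step 2: ref 5 → HIT, frames=[1,5]
Step 3: ref 2 → FAULT (evict 1), frames=[2,5]
Step 4: ref 1 → FAULT (evict 5), frames=[2,1]
Step 5: ref 5 → FAULT (evict 2), frames=[5,1]
Step 6: ref 2 → FAULT (evict 1), frames=[5,2]
Step 7: ref 2 → HIT, frames=[5,2]
Step 8: ref 4 → FAULT (evict 5), frames=[4,2]
Step 9: ref 2 → HIT, frames=[4,2]
Step 10: ref 2 → HIT, frames=[4,2]
Total faults: 7

Answer: 7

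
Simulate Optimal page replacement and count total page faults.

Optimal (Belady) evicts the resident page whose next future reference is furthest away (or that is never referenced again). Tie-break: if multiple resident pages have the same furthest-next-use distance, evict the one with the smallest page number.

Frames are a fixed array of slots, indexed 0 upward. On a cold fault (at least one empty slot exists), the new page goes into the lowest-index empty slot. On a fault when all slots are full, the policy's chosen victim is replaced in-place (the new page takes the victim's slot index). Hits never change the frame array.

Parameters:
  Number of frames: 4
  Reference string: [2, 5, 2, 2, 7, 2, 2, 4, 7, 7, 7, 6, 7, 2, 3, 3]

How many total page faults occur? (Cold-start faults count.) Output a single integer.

Step 0: ref 2 → FAULT, frames=[2,-,-,-]
Step 1: ref 5 → FAULT, frames=[2,5,-,-]
Step 2: ref 2 → HIT, frames=[2,5,-,-]
Step 3: ref 2 → HIT, frames=[2,5,-,-]
Step 4: ref 7 → FAULT, frames=[2,5,7,-]
Step 5: ref 2 → HIT, frames=[2,5,7,-]
Step 6: ref 2 → HIT, frames=[2,5,7,-]
Step 7: ref 4 → FAULT, frames=[2,5,7,4]
Step 8: ref 7 → HIT, frames=[2,5,7,4]
Step 9: ref 7 → HIT, frames=[2,5,7,4]
Step 10: ref 7 → HIT, frames=[2,5,7,4]
Step 11: ref 6 → FAULT (evict 4), frames=[2,5,7,6]
Step 12: ref 7 → HIT, frames=[2,5,7,6]
Step 13: ref 2 → HIT, frames=[2,5,7,6]
Step 14: ref 3 → FAULT (evict 2), frames=[3,5,7,6]
Step 15: ref 3 → HIT, frames=[3,5,7,6]
Total faults: 6

Answer: 6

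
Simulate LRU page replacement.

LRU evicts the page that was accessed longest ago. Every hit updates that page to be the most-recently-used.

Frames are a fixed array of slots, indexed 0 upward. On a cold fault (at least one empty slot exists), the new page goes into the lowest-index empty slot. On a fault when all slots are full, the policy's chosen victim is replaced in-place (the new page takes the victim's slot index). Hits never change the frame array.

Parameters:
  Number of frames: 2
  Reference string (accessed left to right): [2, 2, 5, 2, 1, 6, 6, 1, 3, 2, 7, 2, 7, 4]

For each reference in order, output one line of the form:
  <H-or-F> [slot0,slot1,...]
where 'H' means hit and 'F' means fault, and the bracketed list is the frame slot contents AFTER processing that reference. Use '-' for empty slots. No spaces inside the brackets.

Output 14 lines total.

F [2,-]
H [2,-]
F [2,5]
H [2,5]
F [2,1]
F [6,1]
H [6,1]
H [6,1]
F [3,1]
F [3,2]
F [7,2]
H [7,2]
H [7,2]
F [7,4]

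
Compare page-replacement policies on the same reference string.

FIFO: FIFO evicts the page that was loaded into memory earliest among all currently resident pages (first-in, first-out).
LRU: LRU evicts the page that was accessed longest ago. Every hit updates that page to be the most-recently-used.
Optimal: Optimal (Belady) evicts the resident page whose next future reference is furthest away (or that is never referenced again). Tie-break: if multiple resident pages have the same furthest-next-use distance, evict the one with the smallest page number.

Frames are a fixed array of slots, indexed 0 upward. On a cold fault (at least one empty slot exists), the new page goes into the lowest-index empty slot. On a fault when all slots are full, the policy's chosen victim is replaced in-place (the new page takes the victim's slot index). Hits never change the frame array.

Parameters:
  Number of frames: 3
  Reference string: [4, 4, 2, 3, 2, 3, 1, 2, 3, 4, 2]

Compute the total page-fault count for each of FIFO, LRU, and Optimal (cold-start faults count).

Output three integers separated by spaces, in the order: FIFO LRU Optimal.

Answer: 6 5 5

Derivation:
--- FIFO ---
  step 0: ref 4 -> FAULT, frames=[4,-,-] (faults so far: 1)
  step 1: ref 4 -> HIT, frames=[4,-,-] (faults so far: 1)
  step 2: ref 2 -> FAULT, frames=[4,2,-] (faults so far: 2)
  step 3: ref 3 -> FAULT, frames=[4,2,3] (faults so far: 3)
  step 4: ref 2 -> HIT, frames=[4,2,3] (faults so far: 3)
  step 5: ref 3 -> HIT, frames=[4,2,3] (faults so far: 3)
  step 6: ref 1 -> FAULT, evict 4, frames=[1,2,3] (faults so far: 4)
  step 7: ref 2 -> HIT, frames=[1,2,3] (faults so far: 4)
  step 8: ref 3 -> HIT, frames=[1,2,3] (faults so far: 4)
  step 9: ref 4 -> FAULT, evict 2, frames=[1,4,3] (faults so far: 5)
  step 10: ref 2 -> FAULT, evict 3, frames=[1,4,2] (faults so far: 6)
  FIFO total faults: 6
--- LRU ---
  step 0: ref 4 -> FAULT, frames=[4,-,-] (faults so far: 1)
  step 1: ref 4 -> HIT, frames=[4,-,-] (faults so far: 1)
  step 2: ref 2 -> FAULT, frames=[4,2,-] (faults so far: 2)
  step 3: ref 3 -> FAULT, frames=[4,2,3] (faults so far: 3)
  step 4: ref 2 -> HIT, frames=[4,2,3] (faults so far: 3)
  step 5: ref 3 -> HIT, frames=[4,2,3] (faults so far: 3)
  step 6: ref 1 -> FAULT, evict 4, frames=[1,2,3] (faults so far: 4)
  step 7: ref 2 -> HIT, frames=[1,2,3] (faults so far: 4)
  step 8: ref 3 -> HIT, frames=[1,2,3] (faults so far: 4)
  step 9: ref 4 -> FAULT, evict 1, frames=[4,2,3] (faults so far: 5)
  step 10: ref 2 -> HIT, frames=[4,2,3] (faults so far: 5)
  LRU total faults: 5
--- Optimal ---
  step 0: ref 4 -> FAULT, frames=[4,-,-] (faults so far: 1)
  step 1: ref 4 -> HIT, frames=[4,-,-] (faults so far: 1)
  step 2: ref 2 -> FAULT, frames=[4,2,-] (faults so far: 2)
  step 3: ref 3 -> FAULT, frames=[4,2,3] (faults so far: 3)
  step 4: ref 2 -> HIT, frames=[4,2,3] (faults so far: 3)
  step 5: ref 3 -> HIT, frames=[4,2,3] (faults so far: 3)
  step 6: ref 1 -> FAULT, evict 4, frames=[1,2,3] (faults so far: 4)
  step 7: ref 2 -> HIT, frames=[1,2,3] (faults so far: 4)
  step 8: ref 3 -> HIT, frames=[1,2,3] (faults so far: 4)
  step 9: ref 4 -> FAULT, evict 1, frames=[4,2,3] (faults so far: 5)
  step 10: ref 2 -> HIT, frames=[4,2,3] (faults so far: 5)
  Optimal total faults: 5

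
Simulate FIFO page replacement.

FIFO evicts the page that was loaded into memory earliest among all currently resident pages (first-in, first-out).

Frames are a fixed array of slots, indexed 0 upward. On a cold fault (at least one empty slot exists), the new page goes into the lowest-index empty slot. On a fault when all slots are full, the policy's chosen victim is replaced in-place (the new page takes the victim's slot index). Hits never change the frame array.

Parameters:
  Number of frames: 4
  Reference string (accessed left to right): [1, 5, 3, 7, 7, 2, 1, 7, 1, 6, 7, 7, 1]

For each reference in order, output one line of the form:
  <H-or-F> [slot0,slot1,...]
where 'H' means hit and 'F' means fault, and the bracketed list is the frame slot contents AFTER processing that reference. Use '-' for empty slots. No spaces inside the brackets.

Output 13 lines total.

F [1,-,-,-]
F [1,5,-,-]
F [1,5,3,-]
F [1,5,3,7]
H [1,5,3,7]
F [2,5,3,7]
F [2,1,3,7]
H [2,1,3,7]
H [2,1,3,7]
F [2,1,6,7]
H [2,1,6,7]
H [2,1,6,7]
H [2,1,6,7]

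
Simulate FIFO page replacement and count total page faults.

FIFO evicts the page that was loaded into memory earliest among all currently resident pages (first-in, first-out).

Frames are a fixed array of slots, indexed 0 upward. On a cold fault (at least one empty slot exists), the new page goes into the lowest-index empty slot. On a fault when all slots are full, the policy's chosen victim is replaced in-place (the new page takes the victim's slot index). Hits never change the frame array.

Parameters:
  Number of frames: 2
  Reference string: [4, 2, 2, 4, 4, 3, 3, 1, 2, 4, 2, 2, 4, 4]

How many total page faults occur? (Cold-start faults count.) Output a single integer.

Answer: 6

Derivation:
Step 0: ref 4 → FAULT, frames=[4,-]
Step 1: ref 2 → FAULT, frames=[4,2]
Step 2: ref 2 → HIT, frames=[4,2]
Step 3: ref 4 → HIT, frames=[4,2]
Step 4: ref 4 → HIT, frames=[4,2]
Step 5: ref 3 → FAULT (evict 4), frames=[3,2]
Step 6: ref 3 → HIT, frames=[3,2]
Step 7: ref 1 → FAULT (evict 2), frames=[3,1]
Step 8: ref 2 → FAULT (evict 3), frames=[2,1]
Step 9: ref 4 → FAULT (evict 1), frames=[2,4]
Step 10: ref 2 → HIT, frames=[2,4]
Step 11: ref 2 → HIT, frames=[2,4]
Step 12: ref 4 → HIT, frames=[2,4]
Step 13: ref 4 → HIT, frames=[2,4]
Total faults: 6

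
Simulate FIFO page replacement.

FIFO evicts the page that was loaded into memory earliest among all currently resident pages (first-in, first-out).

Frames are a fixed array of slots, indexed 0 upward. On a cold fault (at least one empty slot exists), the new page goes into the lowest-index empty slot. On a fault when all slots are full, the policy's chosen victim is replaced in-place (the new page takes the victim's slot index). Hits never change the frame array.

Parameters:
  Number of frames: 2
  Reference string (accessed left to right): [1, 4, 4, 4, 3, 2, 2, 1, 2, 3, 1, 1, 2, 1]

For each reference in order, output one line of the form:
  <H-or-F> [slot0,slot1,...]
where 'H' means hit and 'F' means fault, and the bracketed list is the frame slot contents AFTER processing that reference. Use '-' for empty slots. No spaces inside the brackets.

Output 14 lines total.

F [1,-]
F [1,4]
H [1,4]
H [1,4]
F [3,4]
F [3,2]
H [3,2]
F [1,2]
H [1,2]
F [1,3]
H [1,3]
H [1,3]
F [2,3]
F [2,1]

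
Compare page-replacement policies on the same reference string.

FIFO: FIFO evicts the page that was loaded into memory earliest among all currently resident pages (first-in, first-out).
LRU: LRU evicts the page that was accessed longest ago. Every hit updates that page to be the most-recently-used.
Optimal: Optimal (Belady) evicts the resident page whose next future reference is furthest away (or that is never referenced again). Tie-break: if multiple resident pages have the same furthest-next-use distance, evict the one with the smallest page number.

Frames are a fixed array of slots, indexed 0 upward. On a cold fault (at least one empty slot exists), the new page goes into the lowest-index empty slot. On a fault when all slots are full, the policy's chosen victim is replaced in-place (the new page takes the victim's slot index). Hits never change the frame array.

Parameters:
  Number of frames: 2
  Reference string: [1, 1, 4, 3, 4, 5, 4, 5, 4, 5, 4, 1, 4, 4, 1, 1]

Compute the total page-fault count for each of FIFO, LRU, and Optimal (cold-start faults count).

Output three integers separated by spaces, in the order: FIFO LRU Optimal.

--- FIFO ---
  step 0: ref 1 -> FAULT, frames=[1,-] (faults so far: 1)
  step 1: ref 1 -> HIT, frames=[1,-] (faults so far: 1)
  step 2: ref 4 -> FAULT, frames=[1,4] (faults so far: 2)
  step 3: ref 3 -> FAULT, evict 1, frames=[3,4] (faults so far: 3)
  step 4: ref 4 -> HIT, frames=[3,4] (faults so far: 3)
  step 5: ref 5 -> FAULT, evict 4, frames=[3,5] (faults so far: 4)
  step 6: ref 4 -> FAULT, evict 3, frames=[4,5] (faults so far: 5)
  step 7: ref 5 -> HIT, frames=[4,5] (faults so far: 5)
  step 8: ref 4 -> HIT, frames=[4,5] (faults so far: 5)
  step 9: ref 5 -> HIT, frames=[4,5] (faults so far: 5)
  step 10: ref 4 -> HIT, frames=[4,5] (faults so far: 5)
  step 11: ref 1 -> FAULT, evict 5, frames=[4,1] (faults so far: 6)
  step 12: ref 4 -> HIT, frames=[4,1] (faults so far: 6)
  step 13: ref 4 -> HIT, frames=[4,1] (faults so far: 6)
  step 14: ref 1 -> HIT, frames=[4,1] (faults so far: 6)
  step 15: ref 1 -> HIT, frames=[4,1] (faults so far: 6)
  FIFO total faults: 6
--- LRU ---
  step 0: ref 1 -> FAULT, frames=[1,-] (faults so far: 1)
  step 1: ref 1 -> HIT, frames=[1,-] (faults so far: 1)
  step 2: ref 4 -> FAULT, frames=[1,4] (faults so far: 2)
  step 3: ref 3 -> FAULT, evict 1, frames=[3,4] (faults so far: 3)
  step 4: ref 4 -> HIT, frames=[3,4] (faults so far: 3)
  step 5: ref 5 -> FAULT, evict 3, frames=[5,4] (faults so far: 4)
  step 6: ref 4 -> HIT, frames=[5,4] (faults so far: 4)
  step 7: ref 5 -> HIT, frames=[5,4] (faults so far: 4)
  step 8: ref 4 -> HIT, frames=[5,4] (faults so far: 4)
  step 9: ref 5 -> HIT, frames=[5,4] (faults so far: 4)
  step 10: ref 4 -> HIT, frames=[5,4] (faults so far: 4)
  step 11: ref 1 -> FAULT, evict 5, frames=[1,4] (faults so far: 5)
  step 12: ref 4 -> HIT, frames=[1,4] (faults so far: 5)
  step 13: ref 4 -> HIT, frames=[1,4] (faults so far: 5)
  step 14: ref 1 -> HIT, frames=[1,4] (faults so far: 5)
  step 15: ref 1 -> HIT, frames=[1,4] (faults so far: 5)
  LRU total faults: 5
--- Optimal ---
  step 0: ref 1 -> FAULT, frames=[1,-] (faults so far: 1)
  step 1: ref 1 -> HIT, frames=[1,-] (faults so far: 1)
  step 2: ref 4 -> FAULT, frames=[1,4] (faults so far: 2)
  step 3: ref 3 -> FAULT, evict 1, frames=[3,4] (faults so far: 3)
  step 4: ref 4 -> HIT, frames=[3,4] (faults so far: 3)
  step 5: ref 5 -> FAULT, evict 3, frames=[5,4] (faults so far: 4)
  step 6: ref 4 -> HIT, frames=[5,4] (faults so far: 4)
  step 7: ref 5 -> HIT, frames=[5,4] (faults so far: 4)
  step 8: ref 4 -> HIT, frames=[5,4] (faults so far: 4)
  step 9: ref 5 -> HIT, frames=[5,4] (faults so far: 4)
  step 10: ref 4 -> HIT, frames=[5,4] (faults so far: 4)
  step 11: ref 1 -> FAULT, evict 5, frames=[1,4] (faults so far: 5)
  step 12: ref 4 -> HIT, frames=[1,4] (faults so far: 5)
  step 13: ref 4 -> HIT, frames=[1,4] (faults so far: 5)
  step 14: ref 1 -> HIT, frames=[1,4] (faults so far: 5)
  step 15: ref 1 -> HIT, frames=[1,4] (faults so far: 5)
  Optimal total faults: 5

Answer: 6 5 5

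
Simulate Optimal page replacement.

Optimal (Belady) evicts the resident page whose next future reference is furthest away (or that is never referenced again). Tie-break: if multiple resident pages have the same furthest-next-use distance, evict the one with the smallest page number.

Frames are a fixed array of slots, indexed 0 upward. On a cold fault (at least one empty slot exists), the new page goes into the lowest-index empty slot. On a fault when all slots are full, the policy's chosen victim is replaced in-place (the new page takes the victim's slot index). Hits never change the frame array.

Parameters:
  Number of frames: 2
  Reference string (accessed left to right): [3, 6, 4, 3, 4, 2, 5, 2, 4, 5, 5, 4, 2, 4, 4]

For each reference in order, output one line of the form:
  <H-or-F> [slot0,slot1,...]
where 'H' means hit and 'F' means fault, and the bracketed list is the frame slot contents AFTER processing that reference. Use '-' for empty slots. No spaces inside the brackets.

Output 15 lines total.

F [3,-]
F [3,6]
F [3,4]
H [3,4]
H [3,4]
F [2,4]
F [2,5]
H [2,5]
F [4,5]
H [4,5]
H [4,5]
H [4,5]
F [4,2]
H [4,2]
H [4,2]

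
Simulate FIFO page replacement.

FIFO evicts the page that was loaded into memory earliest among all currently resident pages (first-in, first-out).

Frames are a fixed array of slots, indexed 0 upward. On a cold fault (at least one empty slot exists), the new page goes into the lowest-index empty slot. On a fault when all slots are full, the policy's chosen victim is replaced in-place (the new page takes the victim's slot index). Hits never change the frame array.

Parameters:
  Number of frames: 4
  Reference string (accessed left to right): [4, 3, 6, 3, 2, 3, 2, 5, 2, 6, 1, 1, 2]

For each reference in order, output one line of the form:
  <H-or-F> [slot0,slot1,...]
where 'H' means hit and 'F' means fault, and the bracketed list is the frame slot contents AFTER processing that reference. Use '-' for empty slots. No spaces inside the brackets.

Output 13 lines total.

F [4,-,-,-]
F [4,3,-,-]
F [4,3,6,-]
H [4,3,6,-]
F [4,3,6,2]
H [4,3,6,2]
H [4,3,6,2]
F [5,3,6,2]
H [5,3,6,2]
H [5,3,6,2]
F [5,1,6,2]
H [5,1,6,2]
H [5,1,6,2]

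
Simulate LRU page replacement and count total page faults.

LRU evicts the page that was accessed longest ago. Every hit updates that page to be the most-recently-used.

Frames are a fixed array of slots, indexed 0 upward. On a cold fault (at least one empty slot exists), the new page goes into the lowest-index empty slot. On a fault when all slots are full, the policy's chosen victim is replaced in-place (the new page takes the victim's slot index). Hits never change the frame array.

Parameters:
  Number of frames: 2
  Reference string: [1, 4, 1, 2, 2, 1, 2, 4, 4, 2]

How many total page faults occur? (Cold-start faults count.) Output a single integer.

Answer: 4

Derivation:
Step 0: ref 1 → FAULT, frames=[1,-]
Step 1: ref 4 → FAULT, frames=[1,4]
Step 2: ref 1 → HIT, frames=[1,4]
Step 3: ref 2 → FAULT (evict 4), frames=[1,2]
Step 4: ref 2 → HIT, frames=[1,2]
Step 5: ref 1 → HIT, frames=[1,2]
Step 6: ref 2 → HIT, frames=[1,2]
Step 7: ref 4 → FAULT (evict 1), frames=[4,2]
Step 8: ref 4 → HIT, frames=[4,2]
Step 9: ref 2 → HIT, frames=[4,2]
Total faults: 4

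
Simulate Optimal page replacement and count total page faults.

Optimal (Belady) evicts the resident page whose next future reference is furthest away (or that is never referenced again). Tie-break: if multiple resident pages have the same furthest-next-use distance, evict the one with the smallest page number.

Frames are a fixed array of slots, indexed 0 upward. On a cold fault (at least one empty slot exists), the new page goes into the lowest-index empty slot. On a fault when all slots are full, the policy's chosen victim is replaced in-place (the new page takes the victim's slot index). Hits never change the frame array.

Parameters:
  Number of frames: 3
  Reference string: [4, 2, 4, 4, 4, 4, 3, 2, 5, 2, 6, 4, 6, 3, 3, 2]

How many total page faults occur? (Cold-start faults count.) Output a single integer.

Answer: 6

Derivation:
Step 0: ref 4 → FAULT, frames=[4,-,-]
Step 1: ref 2 → FAULT, frames=[4,2,-]
Step 2: ref 4 → HIT, frames=[4,2,-]
Step 3: ref 4 → HIT, frames=[4,2,-]
Step 4: ref 4 → HIT, frames=[4,2,-]
Step 5: ref 4 → HIT, frames=[4,2,-]
Step 6: ref 3 → FAULT, frames=[4,2,3]
Step 7: ref 2 → HIT, frames=[4,2,3]
Step 8: ref 5 → FAULT (evict 3), frames=[4,2,5]
Step 9: ref 2 → HIT, frames=[4,2,5]
Step 10: ref 6 → FAULT (evict 5), frames=[4,2,6]
Step 11: ref 4 → HIT, frames=[4,2,6]
Step 12: ref 6 → HIT, frames=[4,2,6]
Step 13: ref 3 → FAULT (evict 4), frames=[3,2,6]
Step 14: ref 3 → HIT, frames=[3,2,6]
Step 15: ref 2 → HIT, frames=[3,2,6]
Total faults: 6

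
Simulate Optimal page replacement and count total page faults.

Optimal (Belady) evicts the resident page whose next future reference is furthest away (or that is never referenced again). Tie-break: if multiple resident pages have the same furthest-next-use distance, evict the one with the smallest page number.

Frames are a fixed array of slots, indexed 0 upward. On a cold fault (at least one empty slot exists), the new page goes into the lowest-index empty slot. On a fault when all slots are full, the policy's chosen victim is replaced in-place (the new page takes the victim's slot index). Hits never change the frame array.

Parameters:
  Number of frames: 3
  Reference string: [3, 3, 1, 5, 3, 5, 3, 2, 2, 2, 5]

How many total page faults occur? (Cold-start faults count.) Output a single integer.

Step 0: ref 3 → FAULT, frames=[3,-,-]
Step 1: ref 3 → HIT, frames=[3,-,-]
Step 2: ref 1 → FAULT, frames=[3,1,-]
Step 3: ref 5 → FAULT, frames=[3,1,5]
Step 4: ref 3 → HIT, frames=[3,1,5]
Step 5: ref 5 → HIT, frames=[3,1,5]
Step 6: ref 3 → HIT, frames=[3,1,5]
Step 7: ref 2 → FAULT (evict 1), frames=[3,2,5]
Step 8: ref 2 → HIT, frames=[3,2,5]
Step 9: ref 2 → HIT, frames=[3,2,5]
Step 10: ref 5 → HIT, frames=[3,2,5]
Total faults: 4

Answer: 4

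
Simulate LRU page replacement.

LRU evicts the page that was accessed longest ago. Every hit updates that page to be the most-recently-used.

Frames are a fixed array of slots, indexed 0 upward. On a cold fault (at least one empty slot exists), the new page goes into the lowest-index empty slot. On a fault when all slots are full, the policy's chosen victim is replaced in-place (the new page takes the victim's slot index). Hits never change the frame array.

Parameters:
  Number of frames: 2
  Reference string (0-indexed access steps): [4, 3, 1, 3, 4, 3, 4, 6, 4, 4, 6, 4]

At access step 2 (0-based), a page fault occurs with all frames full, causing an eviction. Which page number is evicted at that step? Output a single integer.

Answer: 4

Derivation:
Step 0: ref 4 -> FAULT, frames=[4,-]
Step 1: ref 3 -> FAULT, frames=[4,3]
Step 2: ref 1 -> FAULT, evict 4, frames=[1,3]
At step 2: evicted page 4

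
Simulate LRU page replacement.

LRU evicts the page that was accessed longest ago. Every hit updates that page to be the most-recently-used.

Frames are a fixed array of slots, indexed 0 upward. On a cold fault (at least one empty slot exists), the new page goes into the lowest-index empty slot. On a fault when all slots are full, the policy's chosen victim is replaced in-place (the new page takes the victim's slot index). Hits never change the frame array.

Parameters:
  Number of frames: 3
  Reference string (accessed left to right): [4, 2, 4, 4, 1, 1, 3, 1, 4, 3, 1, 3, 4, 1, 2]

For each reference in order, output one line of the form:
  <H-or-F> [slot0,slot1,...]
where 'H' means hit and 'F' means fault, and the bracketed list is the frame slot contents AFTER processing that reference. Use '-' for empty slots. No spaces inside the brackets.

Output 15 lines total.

F [4,-,-]
F [4,2,-]
H [4,2,-]
H [4,2,-]
F [4,2,1]
H [4,2,1]
F [4,3,1]
H [4,3,1]
H [4,3,1]
H [4,3,1]
H [4,3,1]
H [4,3,1]
H [4,3,1]
H [4,3,1]
F [4,2,1]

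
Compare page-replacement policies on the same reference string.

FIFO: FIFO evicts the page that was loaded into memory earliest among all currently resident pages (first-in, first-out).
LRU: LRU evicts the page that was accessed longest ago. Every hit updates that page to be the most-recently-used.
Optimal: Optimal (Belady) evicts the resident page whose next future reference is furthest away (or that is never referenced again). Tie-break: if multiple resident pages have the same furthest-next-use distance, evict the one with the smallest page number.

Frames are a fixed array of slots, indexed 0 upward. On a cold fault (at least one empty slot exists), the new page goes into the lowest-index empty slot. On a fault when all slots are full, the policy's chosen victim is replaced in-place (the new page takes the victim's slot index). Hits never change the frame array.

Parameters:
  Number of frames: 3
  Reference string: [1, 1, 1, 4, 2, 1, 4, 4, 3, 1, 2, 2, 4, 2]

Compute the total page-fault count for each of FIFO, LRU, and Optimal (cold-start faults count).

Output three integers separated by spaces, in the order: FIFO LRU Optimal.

Answer: 7 6 5

Derivation:
--- FIFO ---
  step 0: ref 1 -> FAULT, frames=[1,-,-] (faults so far: 1)
  step 1: ref 1 -> HIT, frames=[1,-,-] (faults so far: 1)
  step 2: ref 1 -> HIT, frames=[1,-,-] (faults so far: 1)
  step 3: ref 4 -> FAULT, frames=[1,4,-] (faults so far: 2)
  step 4: ref 2 -> FAULT, frames=[1,4,2] (faults so far: 3)
  step 5: ref 1 -> HIT, frames=[1,4,2] (faults so far: 3)
  step 6: ref 4 -> HIT, frames=[1,4,2] (faults so far: 3)
  step 7: ref 4 -> HIT, frames=[1,4,2] (faults so far: 3)
  step 8: ref 3 -> FAULT, evict 1, frames=[3,4,2] (faults so far: 4)
  step 9: ref 1 -> FAULT, evict 4, frames=[3,1,2] (faults so far: 5)
  step 10: ref 2 -> HIT, frames=[3,1,2] (faults so far: 5)
  step 11: ref 2 -> HIT, frames=[3,1,2] (faults so far: 5)
  step 12: ref 4 -> FAULT, evict 2, frames=[3,1,4] (faults so far: 6)
  step 13: ref 2 -> FAULT, evict 3, frames=[2,1,4] (faults so far: 7)
  FIFO total faults: 7
--- LRU ---
  step 0: ref 1 -> FAULT, frames=[1,-,-] (faults so far: 1)
  step 1: ref 1 -> HIT, frames=[1,-,-] (faults so far: 1)
  step 2: ref 1 -> HIT, frames=[1,-,-] (faults so far: 1)
  step 3: ref 4 -> FAULT, frames=[1,4,-] (faults so far: 2)
  step 4: ref 2 -> FAULT, frames=[1,4,2] (faults so far: 3)
  step 5: ref 1 -> HIT, frames=[1,4,2] (faults so far: 3)
  step 6: ref 4 -> HIT, frames=[1,4,2] (faults so far: 3)
  step 7: ref 4 -> HIT, frames=[1,4,2] (faults so far: 3)
  step 8: ref 3 -> FAULT, evict 2, frames=[1,4,3] (faults so far: 4)
  step 9: ref 1 -> HIT, frames=[1,4,3] (faults so far: 4)
  step 10: ref 2 -> FAULT, evict 4, frames=[1,2,3] (faults so far: 5)
  step 11: ref 2 -> HIT, frames=[1,2,3] (faults so far: 5)
  step 12: ref 4 -> FAULT, evict 3, frames=[1,2,4] (faults so far: 6)
  step 13: ref 2 -> HIT, frames=[1,2,4] (faults so far: 6)
  LRU total faults: 6
--- Optimal ---
  step 0: ref 1 -> FAULT, frames=[1,-,-] (faults so far: 1)
  step 1: ref 1 -> HIT, frames=[1,-,-] (faults so far: 1)
  step 2: ref 1 -> HIT, frames=[1,-,-] (faults so far: 1)
  step 3: ref 4 -> FAULT, frames=[1,4,-] (faults so far: 2)
  step 4: ref 2 -> FAULT, frames=[1,4,2] (faults so far: 3)
  step 5: ref 1 -> HIT, frames=[1,4,2] (faults so far: 3)
  step 6: ref 4 -> HIT, frames=[1,4,2] (faults so far: 3)
  step 7: ref 4 -> HIT, frames=[1,4,2] (faults so far: 3)
  step 8: ref 3 -> FAULT, evict 4, frames=[1,3,2] (faults so far: 4)
  step 9: ref 1 -> HIT, frames=[1,3,2] (faults so far: 4)
  step 10: ref 2 -> HIT, frames=[1,3,2] (faults so far: 4)
  step 11: ref 2 -> HIT, frames=[1,3,2] (faults so far: 4)
  step 12: ref 4 -> FAULT, evict 1, frames=[4,3,2] (faults so far: 5)
  step 13: ref 2 -> HIT, frames=[4,3,2] (faults so far: 5)
  Optimal total faults: 5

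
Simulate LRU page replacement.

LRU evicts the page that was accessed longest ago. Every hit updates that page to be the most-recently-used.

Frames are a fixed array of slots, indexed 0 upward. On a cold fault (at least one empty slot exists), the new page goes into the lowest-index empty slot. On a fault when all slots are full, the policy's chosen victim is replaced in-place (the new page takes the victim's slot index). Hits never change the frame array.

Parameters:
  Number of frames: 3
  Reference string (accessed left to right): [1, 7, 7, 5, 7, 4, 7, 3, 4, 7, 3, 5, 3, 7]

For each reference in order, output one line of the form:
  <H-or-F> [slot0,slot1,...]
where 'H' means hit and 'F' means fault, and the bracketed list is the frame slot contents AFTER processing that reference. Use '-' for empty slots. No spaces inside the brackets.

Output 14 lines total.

F [1,-,-]
F [1,7,-]
H [1,7,-]
F [1,7,5]
H [1,7,5]
F [4,7,5]
H [4,7,5]
F [4,7,3]
H [4,7,3]
H [4,7,3]
H [4,7,3]
F [5,7,3]
H [5,7,3]
H [5,7,3]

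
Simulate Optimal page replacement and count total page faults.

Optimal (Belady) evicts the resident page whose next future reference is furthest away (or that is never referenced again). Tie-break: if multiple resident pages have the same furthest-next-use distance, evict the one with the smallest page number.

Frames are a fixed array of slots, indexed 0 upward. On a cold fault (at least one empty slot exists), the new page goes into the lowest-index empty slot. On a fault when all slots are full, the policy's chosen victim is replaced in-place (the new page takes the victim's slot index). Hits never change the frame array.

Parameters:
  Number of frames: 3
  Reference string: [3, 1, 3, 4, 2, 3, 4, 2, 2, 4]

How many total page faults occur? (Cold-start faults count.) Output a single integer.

Answer: 4

Derivation:
Step 0: ref 3 → FAULT, frames=[3,-,-]
Step 1: ref 1 → FAULT, frames=[3,1,-]
Step 2: ref 3 → HIT, frames=[3,1,-]
Step 3: ref 4 → FAULT, frames=[3,1,4]
Step 4: ref 2 → FAULT (evict 1), frames=[3,2,4]
Step 5: ref 3 → HIT, frames=[3,2,4]
Step 6: ref 4 → HIT, frames=[3,2,4]
Step 7: ref 2 → HIT, frames=[3,2,4]
Step 8: ref 2 → HIT, frames=[3,2,4]
Step 9: ref 4 → HIT, frames=[3,2,4]
Total faults: 4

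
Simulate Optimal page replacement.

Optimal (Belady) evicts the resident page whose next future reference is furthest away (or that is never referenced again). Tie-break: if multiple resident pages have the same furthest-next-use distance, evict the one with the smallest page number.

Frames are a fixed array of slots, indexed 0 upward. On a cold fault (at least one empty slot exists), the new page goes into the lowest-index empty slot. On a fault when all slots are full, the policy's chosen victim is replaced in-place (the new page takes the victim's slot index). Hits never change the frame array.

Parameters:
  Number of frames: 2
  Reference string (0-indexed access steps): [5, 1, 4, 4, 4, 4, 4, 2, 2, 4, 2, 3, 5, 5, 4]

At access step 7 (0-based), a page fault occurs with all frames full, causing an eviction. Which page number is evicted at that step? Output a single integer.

Step 0: ref 5 -> FAULT, frames=[5,-]
Step 1: ref 1 -> FAULT, frames=[5,1]
Step 2: ref 4 -> FAULT, evict 1, frames=[5,4]
Step 3: ref 4 -> HIT, frames=[5,4]
Step 4: ref 4 -> HIT, frames=[5,4]
Step 5: ref 4 -> HIT, frames=[5,4]
Step 6: ref 4 -> HIT, frames=[5,4]
Step 7: ref 2 -> FAULT, evict 5, frames=[2,4]
At step 7: evicted page 5

Answer: 5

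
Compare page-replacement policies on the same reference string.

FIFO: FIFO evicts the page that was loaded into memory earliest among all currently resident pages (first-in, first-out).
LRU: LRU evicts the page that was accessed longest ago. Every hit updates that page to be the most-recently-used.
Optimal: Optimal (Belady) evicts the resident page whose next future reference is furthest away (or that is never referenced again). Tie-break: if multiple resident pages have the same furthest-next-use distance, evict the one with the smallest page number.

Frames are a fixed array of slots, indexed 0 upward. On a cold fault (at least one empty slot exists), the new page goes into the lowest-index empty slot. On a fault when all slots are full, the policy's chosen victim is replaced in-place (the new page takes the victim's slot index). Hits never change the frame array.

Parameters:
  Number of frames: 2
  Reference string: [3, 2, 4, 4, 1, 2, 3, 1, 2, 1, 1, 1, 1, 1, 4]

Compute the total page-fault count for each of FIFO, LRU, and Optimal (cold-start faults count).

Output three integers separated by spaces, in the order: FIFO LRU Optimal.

--- FIFO ---
  step 0: ref 3 -> FAULT, frames=[3,-] (faults so far: 1)
  step 1: ref 2 -> FAULT, frames=[3,2] (faults so far: 2)
  step 2: ref 4 -> FAULT, evict 3, frames=[4,2] (faults so far: 3)
  step 3: ref 4 -> HIT, frames=[4,2] (faults so far: 3)
  step 4: ref 1 -> FAULT, evict 2, frames=[4,1] (faults so far: 4)
  step 5: ref 2 -> FAULT, evict 4, frames=[2,1] (faults so far: 5)
  step 6: ref 3 -> FAULT, evict 1, frames=[2,3] (faults so far: 6)
  step 7: ref 1 -> FAULT, evict 2, frames=[1,3] (faults so far: 7)
  step 8: ref 2 -> FAULT, evict 3, frames=[1,2] (faults so far: 8)
  step 9: ref 1 -> HIT, frames=[1,2] (faults so far: 8)
  step 10: ref 1 -> HIT, frames=[1,2] (faults so far: 8)
  step 11: ref 1 -> HIT, frames=[1,2] (faults so far: 8)
  step 12: ref 1 -> HIT, frames=[1,2] (faults so far: 8)
  step 13: ref 1 -> HIT, frames=[1,2] (faults so far: 8)
  step 14: ref 4 -> FAULT, evict 1, frames=[4,2] (faults so far: 9)
  FIFO total faults: 9
--- LRU ---
  step 0: ref 3 -> FAULT, frames=[3,-] (faults so far: 1)
  step 1: ref 2 -> FAULT, frames=[3,2] (faults so far: 2)
  step 2: ref 4 -> FAULT, evict 3, frames=[4,2] (faults so far: 3)
  step 3: ref 4 -> HIT, frames=[4,2] (faults so far: 3)
  step 4: ref 1 -> FAULT, evict 2, frames=[4,1] (faults so far: 4)
  step 5: ref 2 -> FAULT, evict 4, frames=[2,1] (faults so far: 5)
  step 6: ref 3 -> FAULT, evict 1, frames=[2,3] (faults so far: 6)
  step 7: ref 1 -> FAULT, evict 2, frames=[1,3] (faults so far: 7)
  step 8: ref 2 -> FAULT, evict 3, frames=[1,2] (faults so far: 8)
  step 9: ref 1 -> HIT, frames=[1,2] (faults so far: 8)
  step 10: ref 1 -> HIT, frames=[1,2] (faults so far: 8)
  step 11: ref 1 -> HIT, frames=[1,2] (faults so far: 8)
  step 12: ref 1 -> HIT, frames=[1,2] (faults so far: 8)
  step 13: ref 1 -> HIT, frames=[1,2] (faults so far: 8)
  step 14: ref 4 -> FAULT, evict 2, frames=[1,4] (faults so far: 9)
  LRU total faults: 9
--- Optimal ---
  step 0: ref 3 -> FAULT, frames=[3,-] (faults so far: 1)
  step 1: ref 2 -> FAULT, frames=[3,2] (faults so far: 2)
  step 2: ref 4 -> FAULT, evict 3, frames=[4,2] (faults so far: 3)
  step 3: ref 4 -> HIT, frames=[4,2] (faults so far: 3)
  step 4: ref 1 -> FAULT, evict 4, frames=[1,2] (faults so far: 4)
  step 5: ref 2 -> HIT, frames=[1,2] (faults so far: 4)
  step 6: ref 3 -> FAULT, evict 2, frames=[1,3] (faults so far: 5)
  step 7: ref 1 -> HIT, frames=[1,3] (faults so far: 5)
  step 8: ref 2 -> FAULT, evict 3, frames=[1,2] (faults so far: 6)
  step 9: ref 1 -> HIT, frames=[1,2] (faults so far: 6)
  step 10: ref 1 -> HIT, frames=[1,2] (faults so far: 6)
  step 11: ref 1 -> HIT, frames=[1,2] (faults so far: 6)
  step 12: ref 1 -> HIT, frames=[1,2] (faults so far: 6)
  step 13: ref 1 -> HIT, frames=[1,2] (faults so far: 6)
  step 14: ref 4 -> FAULT, evict 1, frames=[4,2] (faults so far: 7)
  Optimal total faults: 7

Answer: 9 9 7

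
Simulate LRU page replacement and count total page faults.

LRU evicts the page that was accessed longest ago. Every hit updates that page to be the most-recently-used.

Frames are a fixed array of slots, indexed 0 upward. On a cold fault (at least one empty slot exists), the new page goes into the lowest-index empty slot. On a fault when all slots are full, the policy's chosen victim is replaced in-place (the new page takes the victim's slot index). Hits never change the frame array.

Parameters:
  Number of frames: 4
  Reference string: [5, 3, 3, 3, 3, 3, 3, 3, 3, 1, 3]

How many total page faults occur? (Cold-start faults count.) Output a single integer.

Answer: 3

Derivation:
Step 0: ref 5 → FAULT, frames=[5,-,-,-]
Step 1: ref 3 → FAULT, frames=[5,3,-,-]
Step 2: ref 3 → HIT, frames=[5,3,-,-]
Step 3: ref 3 → HIT, frames=[5,3,-,-]
Step 4: ref 3 → HIT, frames=[5,3,-,-]
Step 5: ref 3 → HIT, frames=[5,3,-,-]
Step 6: ref 3 → HIT, frames=[5,3,-,-]
Step 7: ref 3 → HIT, frames=[5,3,-,-]
Step 8: ref 3 → HIT, frames=[5,3,-,-]
Step 9: ref 1 → FAULT, frames=[5,3,1,-]
Step 10: ref 3 → HIT, frames=[5,3,1,-]
Total faults: 3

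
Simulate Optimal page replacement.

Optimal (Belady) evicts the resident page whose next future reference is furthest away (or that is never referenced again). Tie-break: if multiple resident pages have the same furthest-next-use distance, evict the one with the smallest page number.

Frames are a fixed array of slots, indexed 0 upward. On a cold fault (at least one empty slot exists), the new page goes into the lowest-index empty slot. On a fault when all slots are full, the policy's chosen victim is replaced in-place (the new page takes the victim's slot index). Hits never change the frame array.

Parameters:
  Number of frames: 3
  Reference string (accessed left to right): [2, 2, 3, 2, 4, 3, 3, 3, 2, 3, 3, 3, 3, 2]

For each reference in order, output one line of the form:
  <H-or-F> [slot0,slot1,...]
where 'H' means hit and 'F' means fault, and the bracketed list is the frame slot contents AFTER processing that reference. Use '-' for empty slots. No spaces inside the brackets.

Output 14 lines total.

F [2,-,-]
H [2,-,-]
F [2,3,-]
H [2,3,-]
F [2,3,4]
H [2,3,4]
H [2,3,4]
H [2,3,4]
H [2,3,4]
H [2,3,4]
H [2,3,4]
H [2,3,4]
H [2,3,4]
H [2,3,4]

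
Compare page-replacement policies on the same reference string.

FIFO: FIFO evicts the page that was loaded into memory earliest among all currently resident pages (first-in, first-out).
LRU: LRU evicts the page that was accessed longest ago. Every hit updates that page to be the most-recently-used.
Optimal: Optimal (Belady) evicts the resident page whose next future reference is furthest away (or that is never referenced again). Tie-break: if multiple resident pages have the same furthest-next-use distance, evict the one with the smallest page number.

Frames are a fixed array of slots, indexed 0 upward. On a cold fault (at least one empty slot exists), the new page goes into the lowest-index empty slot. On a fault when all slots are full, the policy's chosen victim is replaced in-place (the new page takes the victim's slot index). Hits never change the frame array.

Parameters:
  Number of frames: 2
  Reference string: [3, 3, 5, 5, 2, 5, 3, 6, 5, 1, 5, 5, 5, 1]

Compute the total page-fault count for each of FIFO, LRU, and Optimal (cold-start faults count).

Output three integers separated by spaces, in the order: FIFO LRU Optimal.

Answer: 7 7 6

Derivation:
--- FIFO ---
  step 0: ref 3 -> FAULT, frames=[3,-] (faults so far: 1)
  step 1: ref 3 -> HIT, frames=[3,-] (faults so far: 1)
  step 2: ref 5 -> FAULT, frames=[3,5] (faults so far: 2)
  step 3: ref 5 -> HIT, frames=[3,5] (faults so far: 2)
  step 4: ref 2 -> FAULT, evict 3, frames=[2,5] (faults so far: 3)
  step 5: ref 5 -> HIT, frames=[2,5] (faults so far: 3)
  step 6: ref 3 -> FAULT, evict 5, frames=[2,3] (faults so far: 4)
  step 7: ref 6 -> FAULT, evict 2, frames=[6,3] (faults so far: 5)
  step 8: ref 5 -> FAULT, evict 3, frames=[6,5] (faults so far: 6)
  step 9: ref 1 -> FAULT, evict 6, frames=[1,5] (faults so far: 7)
  step 10: ref 5 -> HIT, frames=[1,5] (faults so far: 7)
  step 11: ref 5 -> HIT, frames=[1,5] (faults so far: 7)
  step 12: ref 5 -> HIT, frames=[1,5] (faults so far: 7)
  step 13: ref 1 -> HIT, frames=[1,5] (faults so far: 7)
  FIFO total faults: 7
--- LRU ---
  step 0: ref 3 -> FAULT, frames=[3,-] (faults so far: 1)
  step 1: ref 3 -> HIT, frames=[3,-] (faults so far: 1)
  step 2: ref 5 -> FAULT, frames=[3,5] (faults so far: 2)
  step 3: ref 5 -> HIT, frames=[3,5] (faults so far: 2)
  step 4: ref 2 -> FAULT, evict 3, frames=[2,5] (faults so far: 3)
  step 5: ref 5 -> HIT, frames=[2,5] (faults so far: 3)
  step 6: ref 3 -> FAULT, evict 2, frames=[3,5] (faults so far: 4)
  step 7: ref 6 -> FAULT, evict 5, frames=[3,6] (faults so far: 5)
  step 8: ref 5 -> FAULT, evict 3, frames=[5,6] (faults so far: 6)
  step 9: ref 1 -> FAULT, evict 6, frames=[5,1] (faults so far: 7)
  step 10: ref 5 -> HIT, frames=[5,1] (faults so far: 7)
  step 11: ref 5 -> HIT, frames=[5,1] (faults so far: 7)
  step 12: ref 5 -> HIT, frames=[5,1] (faults so far: 7)
  step 13: ref 1 -> HIT, frames=[5,1] (faults so far: 7)
  LRU total faults: 7
--- Optimal ---
  step 0: ref 3 -> FAULT, frames=[3,-] (faults so far: 1)
  step 1: ref 3 -> HIT, frames=[3,-] (faults so far: 1)
  step 2: ref 5 -> FAULT, frames=[3,5] (faults so far: 2)
  step 3: ref 5 -> HIT, frames=[3,5] (faults so far: 2)
  step 4: ref 2 -> FAULT, evict 3, frames=[2,5] (faults so far: 3)
  step 5: ref 5 -> HIT, frames=[2,5] (faults so far: 3)
  step 6: ref 3 -> FAULT, evict 2, frames=[3,5] (faults so far: 4)
  step 7: ref 6 -> FAULT, evict 3, frames=[6,5] (faults so far: 5)
  step 8: ref 5 -> HIT, frames=[6,5] (faults so far: 5)
  step 9: ref 1 -> FAULT, evict 6, frames=[1,5] (faults so far: 6)
  step 10: ref 5 -> HIT, frames=[1,5] (faults so far: 6)
  step 11: ref 5 -> HIT, frames=[1,5] (faults so far: 6)
  step 12: ref 5 -> HIT, frames=[1,5] (faults so far: 6)
  step 13: ref 1 -> HIT, frames=[1,5] (faults so far: 6)
  Optimal total faults: 6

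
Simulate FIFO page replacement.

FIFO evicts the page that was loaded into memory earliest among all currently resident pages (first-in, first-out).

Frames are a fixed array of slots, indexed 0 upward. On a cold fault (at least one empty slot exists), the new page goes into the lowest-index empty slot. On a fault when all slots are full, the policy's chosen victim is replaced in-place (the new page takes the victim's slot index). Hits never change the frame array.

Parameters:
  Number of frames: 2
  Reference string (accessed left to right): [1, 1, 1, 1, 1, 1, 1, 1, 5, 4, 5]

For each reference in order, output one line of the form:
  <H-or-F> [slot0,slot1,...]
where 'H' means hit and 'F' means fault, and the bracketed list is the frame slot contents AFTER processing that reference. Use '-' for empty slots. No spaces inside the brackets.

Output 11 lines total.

F [1,-]
H [1,-]
H [1,-]
H [1,-]
H [1,-]
H [1,-]
H [1,-]
H [1,-]
F [1,5]
F [4,5]
H [4,5]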